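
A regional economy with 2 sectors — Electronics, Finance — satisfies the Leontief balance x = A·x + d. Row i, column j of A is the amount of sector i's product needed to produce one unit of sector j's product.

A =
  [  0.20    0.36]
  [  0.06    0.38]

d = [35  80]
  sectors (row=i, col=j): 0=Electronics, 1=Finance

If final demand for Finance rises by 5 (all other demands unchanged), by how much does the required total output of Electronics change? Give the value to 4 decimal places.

Form M = I − A:
  [  0.80   -0.36]
  [ -0.06    0.62]
Leontief inverse L = M⁻¹:
  [  1.3069    0.7589]
  [  0.1265    1.6863]
Total output x = L · d:
  x_0 = 1.3069·35 + 0.7589·80 = 106.4503
  x_1 = 0.1265·35 + 1.6863·80 = 139.3339
Δx_0 = L[0,1] · Δd_1 = 0.7589 · 5 = 3.7943

3.7943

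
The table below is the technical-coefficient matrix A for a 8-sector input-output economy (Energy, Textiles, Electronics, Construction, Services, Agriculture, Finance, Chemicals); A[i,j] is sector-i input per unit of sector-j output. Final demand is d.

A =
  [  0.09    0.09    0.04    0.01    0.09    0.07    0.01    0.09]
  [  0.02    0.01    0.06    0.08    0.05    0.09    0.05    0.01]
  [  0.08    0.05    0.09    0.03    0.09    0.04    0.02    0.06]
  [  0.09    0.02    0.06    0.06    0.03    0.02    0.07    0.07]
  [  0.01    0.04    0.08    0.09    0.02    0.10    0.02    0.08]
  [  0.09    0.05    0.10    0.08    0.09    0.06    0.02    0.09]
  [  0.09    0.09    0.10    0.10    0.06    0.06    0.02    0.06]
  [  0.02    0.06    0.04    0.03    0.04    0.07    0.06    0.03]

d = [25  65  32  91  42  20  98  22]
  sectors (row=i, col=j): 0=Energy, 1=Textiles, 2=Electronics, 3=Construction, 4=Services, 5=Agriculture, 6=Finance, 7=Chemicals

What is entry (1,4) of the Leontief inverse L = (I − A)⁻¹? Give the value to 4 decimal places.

Form M = I − A:
  [  0.91   -0.09   -0.04   -0.01   -0.09   -0.07   -0.01   -0.09]
  [ -0.02    0.99   -0.06   -0.08   -0.05   -0.09   -0.05   -0.01]
  [ -0.08   -0.05    0.91   -0.03   -0.09   -0.04   -0.02   -0.06]
  [ -0.09   -0.02   -0.06    0.94   -0.03   -0.02   -0.07   -0.07]
  [ -0.01   -0.04   -0.08   -0.09    0.98   -0.10   -0.02   -0.08]
  [ -0.09   -0.05   -0.10   -0.08   -0.09    0.94   -0.02   -0.09]
  [ -0.09   -0.09   -0.10   -0.10   -0.06   -0.06    0.98   -0.06]
  [ -0.02   -0.06   -0.04   -0.03   -0.04   -0.07   -0.06    0.97]
Leontief inverse L = M⁻¹:
  [  1.1383    0.1345    0.1006    0.0604    0.1429    0.1316    0.0393    0.1440]
  [  0.0676    1.0449    0.1131    0.1229    0.0925    0.1313    0.0732    0.0572]
  [  0.1286    0.0928    1.1486    0.0760    0.1406    0.0953    0.0466    0.1127]
  [  0.1399    0.0631    0.1129    1.1014    0.0771    0.0679    0.0959    0.1187]
  [  0.0614    0.0783    0.1382    0.1361    1.0688    0.1474    0.0499    0.1298]
  [  0.1531    0.1031    0.1729    0.1374    0.1527    1.1268    0.0559    0.1565]
  [  0.1550    0.1410    0.1728    0.1581    0.1235    0.1257    1.0567    0.1251]
  [  0.0604    0.0926    0.0888    0.0714    0.0796    0.1120    0.0817    1.0701]
Total output x = L · d:
  x_0 = 1.1383·25 + 0.1345·65 + 0.1006·32 + 0.0604·91 + 0.1429·42 + 0.1316·20 + 0.0393·98 + 0.1440·22 = 61.5650
  x_1 = 0.0676·25 + 1.0449·65 + 0.1131·32 + 0.1229·91 + 0.0925·42 + 0.1313·20 + 0.0732·98 + 0.0572·22 = 99.3531
  x_2 = 0.1286·25 + 0.0928·65 + 1.1486·32 + 0.0760·91 + 0.1406·42 + 0.0953·20 + 0.0466·98 + 0.1127·22 = 67.7823
  x_3 = 0.1399·25 + 0.0631·65 + 0.1129·32 + 1.1014·91 + 0.0771·42 + 0.0679·20 + 0.0959·98 + 0.1187·22 = 128.0441
  x_4 = 0.0614·25 + 0.0783·65 + 0.1382·32 + 0.1361·91 + 1.0688·42 + 0.1474·20 + 0.0499·98 + 0.1298·22 = 79.0182
  x_5 = 0.1531·25 + 0.1031·65 + 0.1729·32 + 0.1374·91 + 0.1527·42 + 1.1268·20 + 0.0559·98 + 0.1565·22 = 66.4263
  x_6 = 0.1550·25 + 0.1410·65 + 0.1728·32 + 0.1581·91 + 0.1235·42 + 0.1257·20 + 1.0567·98 + 0.1251·22 = 146.9710
  x_7 = 0.0604·25 + 0.0926·65 + 0.0888·32 + 0.0714·91 + 0.0796·42 + 0.1120·20 + 0.0817·98 + 1.0701·22 = 53.9937

L[1,4] = 0.0925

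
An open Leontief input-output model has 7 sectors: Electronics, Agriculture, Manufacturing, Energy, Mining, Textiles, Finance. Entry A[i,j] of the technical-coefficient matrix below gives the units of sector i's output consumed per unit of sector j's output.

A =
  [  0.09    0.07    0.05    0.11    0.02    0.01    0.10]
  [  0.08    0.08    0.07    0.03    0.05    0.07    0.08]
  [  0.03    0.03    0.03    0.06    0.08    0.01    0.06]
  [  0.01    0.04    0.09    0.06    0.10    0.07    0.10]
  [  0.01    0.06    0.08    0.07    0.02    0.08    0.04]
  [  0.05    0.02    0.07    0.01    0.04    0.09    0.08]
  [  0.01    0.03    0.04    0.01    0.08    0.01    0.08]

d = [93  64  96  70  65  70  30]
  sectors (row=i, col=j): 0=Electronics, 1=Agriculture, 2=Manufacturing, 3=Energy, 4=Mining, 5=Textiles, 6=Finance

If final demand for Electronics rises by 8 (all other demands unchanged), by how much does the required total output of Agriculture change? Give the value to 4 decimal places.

Form M = I − A:
  [  0.91   -0.07   -0.05   -0.11   -0.02   -0.01   -0.10]
  [ -0.08    0.92   -0.07   -0.03   -0.05   -0.07   -0.08]
  [ -0.03   -0.03    0.97   -0.06   -0.08   -0.01   -0.06]
  [ -0.01   -0.04   -0.09    0.94   -0.10   -0.07   -0.10]
  [ -0.01   -0.06   -0.08   -0.07    0.98   -0.08   -0.04]
  [ -0.05   -0.02   -0.07   -0.01   -0.04    0.91   -0.08]
  [ -0.01   -0.03   -0.04   -0.01   -0.08   -0.01    0.92]
Leontief inverse L = M⁻¹:
  [  1.1175    0.1048    0.0937    0.1471    0.0654    0.0402    0.1590]
  [  0.1105    1.1144    0.1126    0.0649    0.0902    0.1026    0.1362]
  [  0.0445    0.0525    1.0600    0.0839    0.1078    0.0332    0.0952]
  [  0.0317    0.0709    0.1338    1.0918    0.1433    0.1055    0.1524]
  [  0.0307    0.0841    0.1148    0.0943    1.0556    0.1090    0.0838]
  [  0.0708    0.0430    0.1012    0.0346    0.0709    1.1143    0.1218]
  [  0.0215    0.0483    0.0633    0.0278    0.1025    0.0280    1.1075]
Total output x = L · d:
  x_0 = 1.1175·93 + 0.1048·64 + 0.0937·96 + 0.1471·70 + 0.0654·65 + 0.0402·70 + 0.1590·30 = 141.7584
  x_1 = 0.1105·93 + 1.1144·64 + 0.1126·96 + 0.0649·70 + 0.0902·65 + 0.1026·70 + 0.1362·30 = 114.0904
  x_2 = 0.0445·93 + 0.0525·64 + 1.0600·96 + 0.0839·70 + 0.1078·65 + 0.0332·70 + 0.0952·30 = 127.3208
  x_3 = 0.0317·93 + 0.0709·64 + 0.1338·96 + 1.0918·70 + 0.1433·65 + 0.1055·70 + 0.1524·30 = 118.0208
  x_4 = 0.0307·93 + 0.0841·64 + 0.1148·96 + 0.0943·70 + 1.0556·65 + 0.1090·70 + 0.0838·30 = 104.6200
  x_5 = 0.0708·93 + 0.0430·64 + 0.1012·96 + 0.0346·70 + 0.0709·65 + 1.1143·70 + 0.1218·30 = 107.7404
  x_6 = 0.0215·93 + 0.0483·64 + 0.0633·96 + 0.0278·70 + 0.1025·65 + 0.0280·70 + 1.1075·30 = 54.9569
Δx_1 = L[1,0] · Δd_0 = 0.1105 · 8 = 0.8842

0.8842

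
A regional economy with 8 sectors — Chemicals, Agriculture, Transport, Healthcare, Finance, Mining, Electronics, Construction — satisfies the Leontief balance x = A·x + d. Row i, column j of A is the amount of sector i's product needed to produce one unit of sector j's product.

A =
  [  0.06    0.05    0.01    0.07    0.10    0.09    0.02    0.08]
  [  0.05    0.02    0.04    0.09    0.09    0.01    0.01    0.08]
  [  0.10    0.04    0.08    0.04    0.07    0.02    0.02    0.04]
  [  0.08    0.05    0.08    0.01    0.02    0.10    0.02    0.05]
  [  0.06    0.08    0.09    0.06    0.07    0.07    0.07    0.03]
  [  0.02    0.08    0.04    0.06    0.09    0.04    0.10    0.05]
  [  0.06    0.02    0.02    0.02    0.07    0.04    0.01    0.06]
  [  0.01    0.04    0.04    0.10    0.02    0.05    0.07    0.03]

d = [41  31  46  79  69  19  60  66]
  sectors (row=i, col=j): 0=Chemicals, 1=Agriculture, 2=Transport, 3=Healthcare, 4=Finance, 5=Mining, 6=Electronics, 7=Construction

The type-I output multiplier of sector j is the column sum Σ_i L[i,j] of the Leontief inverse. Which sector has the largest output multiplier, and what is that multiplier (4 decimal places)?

Finance (1.9168)

Form M = I − A:
  [  0.94   -0.05   -0.01   -0.07   -0.10   -0.09   -0.02   -0.08]
  [ -0.05    0.98   -0.04   -0.09   -0.09   -0.01   -0.01   -0.08]
  [ -0.10   -0.04    0.92   -0.04   -0.07   -0.02   -0.02   -0.04]
  [ -0.08   -0.05   -0.08    0.99   -0.02   -0.10   -0.02   -0.05]
  [ -0.06   -0.08   -0.09   -0.06    0.93   -0.07   -0.07   -0.03]
  [ -0.02   -0.08   -0.04   -0.06   -0.09    0.96   -0.10   -0.05]
  [ -0.06   -0.02   -0.02   -0.02   -0.07   -0.04    0.99   -0.06]
  [ -0.01   -0.04   -0.04   -0.10   -0.02   -0.05   -0.07    0.97]
Leontief inverse L = M⁻¹:
  [  1.1029    0.0948    0.0544    0.1202    0.1550    0.1383    0.0604    0.1229]
  [  0.0886    1.0550    0.0788    0.1286    0.1307    0.0514    0.0391    0.1133]
  [  0.1428    0.0760    1.1177    0.0820    0.1198    0.0608    0.0480    0.0782]
  [  0.1181    0.0860    0.1145    1.0534    0.0713    0.1360    0.0519    0.0883]
  [  0.1132    0.1245    0.1380    0.1108    1.1333    0.1175    0.1061    0.0787]
  [  0.0657    0.1187    0.0831    0.1051    0.1438    1.0826    0.1324    0.0925]
  [  0.0873    0.0481    0.0473    0.0528    0.1053    0.0705    1.0351    0.0868]
  [  0.0451    0.0686    0.0722    0.1300    0.0577    0.0834    0.0933    1.0618]
Total output x = L · d:
  x_0 = 1.1029·41 + 0.0948·31 + 0.0544·46 + 0.1202·79 + 0.1550·69 + 0.1383·19 + 0.0604·60 + 0.1229·66 = 85.2107
  x_1 = 0.0886·41 + 1.0550·31 + 0.0788·46 + 0.1286·79 + 0.1307·69 + 0.0514·19 + 0.0391·60 + 0.1133·66 = 69.9385
  x_2 = 0.1428·41 + 0.0760·31 + 1.1177·46 + 0.0820·79 + 0.1198·69 + 0.0608·19 + 0.0480·60 + 0.0782·66 = 83.5630
  x_3 = 0.1181·41 + 0.0860·31 + 0.1145·46 + 1.0534·79 + 0.0713·69 + 0.1360·19 + 0.0519·60 + 0.0883·66 = 112.4366
  x_4 = 0.1132·41 + 0.1245·31 + 0.1380·46 + 0.1108·79 + 1.1333·69 + 0.1175·19 + 0.1061·60 + 0.0787·66 = 115.5928
  x_5 = 0.0657·41 + 0.1187·31 + 0.0831·46 + 0.1051·79 + 0.1438·69 + 1.0826·19 + 0.1324·60 + 0.0925·66 = 63.0388
  x_6 = 0.0873·41 + 0.0481·31 + 0.0473·46 + 0.0528·79 + 0.1053·69 + 0.0705·19 + 1.0351·60 + 0.0868·66 = 87.8518
  x_7 = 0.0451·41 + 0.0686·31 + 0.0722·46 + 0.1300·79 + 0.0577·69 + 0.0834·19 + 0.0933·60 + 1.0618·66 = 98.8137
Output multipliers (column sums of L):
  Chemicals: 1.7637
  Agriculture: 1.6718
  Transport: 1.7060
  Healthcare: 1.7830
  Finance: 1.9168
  Mining: 1.7404
  Electronics: 1.5662
  Construction: 1.7224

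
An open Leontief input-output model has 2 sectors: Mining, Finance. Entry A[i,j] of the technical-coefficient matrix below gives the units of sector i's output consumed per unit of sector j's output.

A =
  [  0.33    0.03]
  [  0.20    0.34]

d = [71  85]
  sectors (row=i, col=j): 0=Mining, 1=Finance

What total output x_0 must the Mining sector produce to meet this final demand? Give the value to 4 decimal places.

113.2737

Form M = I − A:
  [  0.67   -0.03]
  [ -0.20    0.66]
Leontief inverse L = M⁻¹:
  [  1.5131    0.0688]
  [  0.4585    1.5360]
Total output x = L · d:
  x_0 = 1.5131·71 + 0.0688·85 = 113.2737
  x_1 = 0.4585·71 + 1.5360·85 = 163.1133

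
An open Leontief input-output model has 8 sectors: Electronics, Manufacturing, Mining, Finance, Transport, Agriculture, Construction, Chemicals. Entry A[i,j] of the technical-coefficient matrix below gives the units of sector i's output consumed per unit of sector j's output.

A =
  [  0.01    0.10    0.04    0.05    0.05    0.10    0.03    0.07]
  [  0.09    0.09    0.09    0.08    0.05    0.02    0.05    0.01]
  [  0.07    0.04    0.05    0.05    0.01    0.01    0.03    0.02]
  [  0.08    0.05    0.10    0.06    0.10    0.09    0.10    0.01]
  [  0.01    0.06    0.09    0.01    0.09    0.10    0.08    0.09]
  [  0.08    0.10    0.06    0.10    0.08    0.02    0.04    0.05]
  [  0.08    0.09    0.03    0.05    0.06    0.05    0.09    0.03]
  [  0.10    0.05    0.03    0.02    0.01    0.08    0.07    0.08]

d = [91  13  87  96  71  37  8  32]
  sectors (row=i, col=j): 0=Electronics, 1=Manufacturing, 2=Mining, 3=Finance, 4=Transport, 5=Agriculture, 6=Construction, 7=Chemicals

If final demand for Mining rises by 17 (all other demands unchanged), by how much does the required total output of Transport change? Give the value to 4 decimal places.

2.5290

Form M = I − A:
  [  0.99   -0.10   -0.04   -0.05   -0.05   -0.10   -0.03   -0.07]
  [ -0.09    0.91   -0.09   -0.08   -0.05   -0.02   -0.05   -0.01]
  [ -0.07   -0.04    0.95   -0.05   -0.01   -0.01   -0.03   -0.02]
  [ -0.08   -0.05   -0.10    0.94   -0.10   -0.09   -0.10   -0.01]
  [ -0.01   -0.06   -0.09   -0.01    0.91   -0.10   -0.08   -0.09]
  [ -0.08   -0.10   -0.06   -0.10   -0.08    0.98   -0.04   -0.05]
  [ -0.08   -0.09   -0.03   -0.05   -0.06   -0.05    0.91   -0.03]
  [ -0.10   -0.05   -0.03   -0.02   -0.01   -0.08   -0.07    0.92]
Leontief inverse L = M⁻¹:
  [  1.0699    0.1637    0.0955    0.0991    0.0991    0.1456    0.0816    0.1066]
  [  0.1456    1.1556    0.1479    0.1290    0.1008    0.0710    0.1028    0.0453]
  [  0.1027    0.0784    1.0821    0.0785    0.0385    0.0407    0.0603    0.0410]
  [  0.1479    0.1326    0.1691    1.1201    0.1654    0.1525    0.1666    0.0584]
  [  0.0763    0.1316    0.1488    0.0618    1.1428    0.1525    0.1391    0.1358]
  [  0.1433    0.1728    0.1260    0.1529    0.1383    1.0808    0.1020    0.0928]
  [  0.1380    0.1605    0.0872    0.1003    0.1138    0.1032    1.1460    0.0693]
  [  0.1546    0.1147    0.0766    0.0663    0.0542    0.1278    0.1176    1.1184]
Total output x = L · d:
  x_0 = 1.0699·91 + 0.1637·13 + 0.0955·87 + 0.0991·96 + 0.0991·71 + 0.1456·37 + 0.0816·8 + 0.1066·32 = 133.7862
  x_1 = 0.1456·91 + 1.1556·13 + 0.1479·87 + 0.1290·96 + 0.1008·71 + 0.0710·37 + 0.1028·8 + 0.0453·32 = 65.5847
  x_2 = 0.1027·91 + 0.0784·13 + 1.0821·87 + 0.0785·96 + 0.0385·71 + 0.0407·37 + 0.0603·8 + 0.0410·32 = 118.0669
  x_3 = 0.1479·91 + 0.1326·13 + 0.1691·87 + 1.1201·96 + 0.1654·71 + 0.1525·37 + 0.1666·8 + 0.0584·32 = 158.0058
  x_4 = 0.0763·91 + 0.1316·13 + 0.1488·87 + 0.0618·96 + 1.1428·71 + 0.1525·37 + 0.1391·8 + 0.1358·32 = 119.7715
  x_5 = 0.1433·91 + 0.1728·13 + 0.1260·87 + 0.1529·96 + 0.1383·71 + 1.0808·37 + 0.1020·8 + 0.0928·32 = 94.5181
  x_6 = 0.1380·91 + 0.1605·13 + 0.0872·87 + 0.1003·96 + 0.1138·71 + 0.1032·37 + 1.1460·8 + 0.0693·32 = 55.1392
  x_7 = 0.1546·91 + 0.1147·13 + 0.0766·87 + 0.0663·96 + 0.0542·71 + 0.1278·37 + 0.1176·8 + 1.1184·32 = 73.8901
Δx_4 = L[4,2] · Δd_2 = 0.1488 · 17 = 2.5290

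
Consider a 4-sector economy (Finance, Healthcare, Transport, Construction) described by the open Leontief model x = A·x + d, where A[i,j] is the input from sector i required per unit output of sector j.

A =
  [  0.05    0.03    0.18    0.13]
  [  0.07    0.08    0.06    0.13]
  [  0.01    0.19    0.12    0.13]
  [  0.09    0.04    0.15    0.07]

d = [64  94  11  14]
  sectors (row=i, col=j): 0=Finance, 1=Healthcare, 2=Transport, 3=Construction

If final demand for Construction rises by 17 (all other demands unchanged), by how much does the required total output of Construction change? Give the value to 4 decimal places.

19.3292

Form M = I − A:
  [  0.95   -0.03   -0.18   -0.13]
  [ -0.07    0.92   -0.06   -0.13]
  [ -0.01   -0.19    0.88   -0.13]
  [ -0.09   -0.04   -0.15    0.93]
Leontief inverse L = M⁻¹:
  [  1.0817    0.0982    0.2623    0.2016]
  [  0.1023    1.1254    0.1300    0.1898]
  [  0.0517    0.2588    1.2006    0.2112]
  [  0.1174    0.0997    0.2246    1.1370]
Total output x = L · d:
  x_0 = 1.0817·64 + 0.0982·94 + 0.2623·11 + 0.2016·14 = 84.1710
  x_1 = 0.1023·64 + 1.1254·94 + 0.1300·11 + 0.1898·14 = 116.4190
  x_2 = 0.0517·64 + 0.2588·94 + 1.2006·11 + 0.2112·14 = 43.8030
  x_3 = 0.1174·64 + 0.0997·94 + 0.2246·11 + 1.1370·14 = 35.2716
Δx_3 = L[3,3] · Δd_3 = 1.1370 · 17 = 19.3292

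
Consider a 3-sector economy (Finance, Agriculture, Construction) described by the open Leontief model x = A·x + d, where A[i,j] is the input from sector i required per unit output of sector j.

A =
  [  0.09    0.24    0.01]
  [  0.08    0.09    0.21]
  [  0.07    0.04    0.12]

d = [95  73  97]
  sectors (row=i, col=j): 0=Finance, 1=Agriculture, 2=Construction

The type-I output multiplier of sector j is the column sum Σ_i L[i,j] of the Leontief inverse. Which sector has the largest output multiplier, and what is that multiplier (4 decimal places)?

Agriculture (1.5213)

Form M = I − A:
  [  0.91   -0.24   -0.01]
  [ -0.08    0.91   -0.21]
  [ -0.07   -0.04    0.88]
Leontief inverse L = M⁻¹:
  [  1.1320    0.3023    0.0850]
  [  0.1216    1.1430    0.2741]
  [  0.0956    0.0760    1.1556]
Total output x = L · d:
  x_0 = 1.1320·95 + 0.3023·73 + 0.0850·97 = 137.8536
  x_1 = 0.1216·95 + 1.1430·73 + 0.2741·97 = 121.5817
  x_2 = 0.0956·95 + 0.0760·73 + 1.1556·97 = 126.7193
Output multipliers (column sums of L):
  Finance: 1.3492
  Agriculture: 1.5213
  Construction: 1.5147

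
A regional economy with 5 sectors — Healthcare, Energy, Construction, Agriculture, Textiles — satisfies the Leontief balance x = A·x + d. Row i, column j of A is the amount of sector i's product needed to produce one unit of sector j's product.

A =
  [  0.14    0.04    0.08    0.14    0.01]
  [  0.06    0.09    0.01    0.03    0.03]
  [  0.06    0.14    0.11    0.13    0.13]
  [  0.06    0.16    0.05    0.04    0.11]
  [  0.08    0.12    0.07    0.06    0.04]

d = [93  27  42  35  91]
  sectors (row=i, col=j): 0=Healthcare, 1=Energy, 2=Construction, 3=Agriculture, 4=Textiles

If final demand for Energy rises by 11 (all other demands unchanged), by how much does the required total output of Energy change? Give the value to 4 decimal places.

12.3487

Form M = I − A:
  [  0.86   -0.04   -0.08   -0.14   -0.01]
  [ -0.06    0.91   -0.01   -0.03   -0.03]
  [ -0.06   -0.14    0.89   -0.13   -0.13]
  [ -0.06   -0.16   -0.05    0.96   -0.11]
  [ -0.08   -0.12   -0.07   -0.06    0.96]
Leontief inverse L = M⁻¹:
  [  1.1985    0.1141    0.1246    0.1987    0.0557]
  [  0.0883    1.1226    0.0272    0.0545    0.0459]
  [  0.1295    0.2441    1.1639    0.1959    0.1890]
  [  0.1110    0.2278    0.0849    1.0855    0.1441]
  [  0.1273    0.1819    0.1040    0.1055    1.0748]
Total output x = L · d:
  x_0 = 1.1985·93 + 0.1141·27 + 0.1246·42 + 0.1987·35 + 0.0557·91 = 131.7930
  x_1 = 0.0883·93 + 1.1226·27 + 0.0272·42 + 0.0545·35 + 0.0459·91 = 45.7539
  x_2 = 0.1295·93 + 0.2441·27 + 1.1639·42 + 0.1959·35 + 0.1890·91 = 91.5749
  x_3 = 0.1110·93 + 0.2278·27 + 0.0849·42 + 1.0855·35 + 0.1441·91 = 71.1405
  x_4 = 0.1273·93 + 0.1819·27 + 0.1040·42 + 0.1055·35 + 1.0748·91 = 122.6173
Δx_1 = L[1,1] · Δd_1 = 1.1226 · 11 = 12.3487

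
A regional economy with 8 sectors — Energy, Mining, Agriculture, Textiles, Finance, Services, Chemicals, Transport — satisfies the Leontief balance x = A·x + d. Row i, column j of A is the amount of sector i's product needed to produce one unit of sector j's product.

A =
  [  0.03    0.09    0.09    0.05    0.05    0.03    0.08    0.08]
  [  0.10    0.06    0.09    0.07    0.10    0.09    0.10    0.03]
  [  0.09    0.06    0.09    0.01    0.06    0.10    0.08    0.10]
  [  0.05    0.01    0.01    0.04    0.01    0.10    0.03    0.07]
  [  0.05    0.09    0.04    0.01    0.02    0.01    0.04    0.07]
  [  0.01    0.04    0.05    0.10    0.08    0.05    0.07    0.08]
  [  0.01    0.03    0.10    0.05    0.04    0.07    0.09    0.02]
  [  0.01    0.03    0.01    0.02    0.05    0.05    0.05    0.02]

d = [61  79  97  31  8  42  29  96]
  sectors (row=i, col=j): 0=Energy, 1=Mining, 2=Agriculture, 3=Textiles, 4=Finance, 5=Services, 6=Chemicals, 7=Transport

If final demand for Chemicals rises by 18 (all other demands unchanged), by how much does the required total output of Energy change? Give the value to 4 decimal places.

2.5775

Form M = I − A:
  [  0.97   -0.09   -0.09   -0.05   -0.05   -0.03   -0.08   -0.08]
  [ -0.10    0.94   -0.09   -0.07   -0.10   -0.09   -0.10   -0.03]
  [ -0.09   -0.06    0.91   -0.01   -0.06   -0.10   -0.08   -0.10]
  [ -0.05   -0.01   -0.01    0.96   -0.01   -0.10   -0.03   -0.07]
  [ -0.05   -0.09   -0.04   -0.01    0.98   -0.01   -0.04   -0.07]
  [ -0.01   -0.04   -0.05   -0.10   -0.08    0.95   -0.07   -0.08]
  [ -0.01   -0.03   -0.10   -0.05   -0.04   -0.07    0.91   -0.02]
  [ -0.01   -0.03   -0.01   -0.02   -0.05   -0.05   -0.05    0.98]
Leontief inverse L = M⁻¹:
  [  1.0718    0.1348    0.1467    0.0877    0.0981    0.0897    0.1432    0.1301]
  [  0.1497    1.1209    0.1637    0.1211    0.1589    0.1611    0.1796    0.1000]
  [  0.1333    0.1156    1.1571    0.0572    0.1180    0.1641    0.1547    0.1616]
  [  0.0674    0.0351    0.0392    1.0679    0.0390    0.1326    0.0659    0.1018]
  [  0.0786    0.1220    0.0797    0.0364    1.0548    0.0489    0.0843    0.1019]
  [  0.0437    0.0778    0.0941    0.1340    0.1187    1.1023    0.1220    0.1261]
  [  0.0425    0.0655    0.1478    0.0827    0.0785    0.1202    1.1418    0.0652]
  [  0.0267    0.0511    0.0355    0.0399    0.0717    0.0751    0.0787    1.0435]
Total output x = L · d:
  x_0 = 1.0718·61 + 0.1348·79 + 0.1467·97 + 0.0877·31 + 0.0981·8 + 0.0897·42 + 0.1432·29 + 0.1301·96 = 114.1776
  x_1 = 0.1497·61 + 1.1209·79 + 0.1637·97 + 0.1211·31 + 0.1589·8 + 0.1611·42 + 0.1796·29 + 0.1000·96 = 140.1595
  x_2 = 0.1333·61 + 0.1156·79 + 1.1571·97 + 0.0572·31 + 0.1180·8 + 0.1641·42 + 0.1547·29 + 0.1616·96 = 159.1078
  x_3 = 0.0674·61 + 0.0351·79 + 0.0392·97 + 1.0679·31 + 0.0390·8 + 0.1326·42 + 0.0659·29 + 0.1018·96 = 61.3622
  x_4 = 0.0786·61 + 0.1220·79 + 0.0797·97 + 0.0364·31 + 1.0548·8 + 0.0489·42 + 0.0843·29 + 0.1019·96 = 46.0172
  x_5 = 0.0437·61 + 0.0778·79 + 0.0941·97 + 0.1340·31 + 0.1187·8 + 1.1023·42 + 0.1220·29 + 0.1261·96 = 84.9726
  x_6 = 0.0425·61 + 0.0655·79 + 0.1478·97 + 0.0827·31 + 0.0785·8 + 0.1202·42 + 1.1418·29 + 0.0652·96 = 69.7196
  x_7 = 0.0267·61 + 0.0511·79 + 0.0355·97 + 0.0399·31 + 0.0717·8 + 0.0751·42 + 0.0787·29 + 1.0435·96 = 116.5310
Δx_0 = L[0,6] · Δd_6 = 0.1432 · 18 = 2.5775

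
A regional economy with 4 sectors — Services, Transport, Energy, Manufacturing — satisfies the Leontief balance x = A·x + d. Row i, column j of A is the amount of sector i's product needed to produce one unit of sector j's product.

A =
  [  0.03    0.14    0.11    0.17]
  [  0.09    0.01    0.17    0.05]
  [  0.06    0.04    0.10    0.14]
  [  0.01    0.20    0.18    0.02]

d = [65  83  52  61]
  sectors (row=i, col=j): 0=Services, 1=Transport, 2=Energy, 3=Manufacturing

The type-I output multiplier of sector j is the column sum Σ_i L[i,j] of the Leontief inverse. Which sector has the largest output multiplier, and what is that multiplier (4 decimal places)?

Form M = I − A:
  [  0.97   -0.14   -0.11   -0.17]
  [ -0.09    0.99   -0.17   -0.05]
  [ -0.06   -0.04    0.90   -0.14]
  [ -0.01   -0.20   -0.18    0.98]
Leontief inverse L = M⁻¹:
  [  1.0655    0.2050    0.2141    0.2259]
  [  0.1138    1.0574    0.2351    0.1073]
  [  0.0838    0.0973    1.1773    0.1877]
  [  0.0495    0.2358    0.2664    1.0791]
Total output x = L · d:
  x_0 = 1.0655·65 + 0.2050·83 + 0.2141·52 + 0.2259·61 = 111.1837
  x_1 = 0.1138·65 + 1.0574·83 + 0.2351·52 + 0.1073·61 = 113.9213
  x_2 = 0.0838·65 + 0.0973·83 + 1.1773·52 + 0.1877·61 = 86.1914
  x_3 = 0.0495·65 + 0.2358·83 + 0.2664·52 + 1.0791·61 = 102.4597
Output multipliers (column sums of L):
  Services: 1.3125
  Transport: 1.5954
  Energy: 1.8929
  Manufacturing: 1.5999

Energy (1.8929)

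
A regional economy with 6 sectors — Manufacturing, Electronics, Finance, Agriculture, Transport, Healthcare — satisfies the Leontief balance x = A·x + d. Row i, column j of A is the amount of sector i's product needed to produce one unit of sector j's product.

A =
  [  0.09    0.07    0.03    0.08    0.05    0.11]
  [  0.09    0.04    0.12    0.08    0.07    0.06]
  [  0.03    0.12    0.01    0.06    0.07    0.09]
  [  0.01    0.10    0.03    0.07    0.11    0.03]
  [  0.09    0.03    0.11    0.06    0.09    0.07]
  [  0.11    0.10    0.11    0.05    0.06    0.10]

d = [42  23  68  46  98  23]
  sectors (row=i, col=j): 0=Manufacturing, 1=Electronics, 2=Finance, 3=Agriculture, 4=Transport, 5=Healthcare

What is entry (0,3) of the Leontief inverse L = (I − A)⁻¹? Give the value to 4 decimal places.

L[0,3] = 0.1313

Form M = I − A:
  [  0.91   -0.07   -0.03   -0.08   -0.05   -0.11]
  [ -0.09    0.96   -0.12   -0.08   -0.07   -0.06]
  [ -0.03   -0.12    0.99   -0.06   -0.07   -0.09]
  [ -0.01   -0.10   -0.03    0.93   -0.11   -0.03]
  [ -0.09   -0.03   -0.11   -0.06    0.91   -0.07]
  [ -0.11   -0.10   -0.11   -0.05   -0.06    0.90]
Leontief inverse L = M⁻¹:
  [  1.1470    0.1290    0.0851    0.1313    0.1066    0.1700]
  [  0.1440    1.1042    0.1704    0.1334    0.1302    0.1228]
  [  0.0820    0.1686    1.0654    0.1057    0.1215    0.1408]
  [  0.0534    0.1421    0.0783    1.1113    0.1591    0.0732]
  [  0.1454    0.0922    0.1614    0.1121    1.1487    0.1331]
  [  0.1789    0.1731    0.1747    0.1130    0.1278    1.1757]
Total output x = L · d:
  x_0 = 1.1470·42 + 0.1290·23 + 0.0851·68 + 0.1313·46 + 0.1066·98 + 0.1700·23 = 77.3165
  x_1 = 0.1440·42 + 1.1042·23 + 0.1704·68 + 0.1334·46 + 0.1302·98 + 0.1228·23 = 64.7471
  x_2 = 0.0820·42 + 0.1686·23 + 1.0654·68 + 0.1057·46 + 0.1215·98 + 0.1408·23 = 99.7722
  x_3 = 0.0534·42 + 0.1421·23 + 0.0783·68 + 1.1113·46 + 0.1591·98 + 0.0732·23 = 79.2309
  x_4 = 0.1454·42 + 0.0922·23 + 0.1614·68 + 0.1121·46 + 1.1487·98 + 0.1331·23 = 139.9986
  x_5 = 0.1789·42 + 0.1731·23 + 0.1747·68 + 0.1130·46 + 0.1278·98 + 1.1757·23 = 68.1288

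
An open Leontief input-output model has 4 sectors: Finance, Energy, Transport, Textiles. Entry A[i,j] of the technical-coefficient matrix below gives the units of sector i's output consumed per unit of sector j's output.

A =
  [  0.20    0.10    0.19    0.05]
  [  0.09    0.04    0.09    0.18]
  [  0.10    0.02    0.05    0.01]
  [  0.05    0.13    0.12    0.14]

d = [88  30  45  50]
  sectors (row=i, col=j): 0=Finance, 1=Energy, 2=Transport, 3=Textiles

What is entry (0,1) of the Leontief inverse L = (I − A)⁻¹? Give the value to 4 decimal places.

Form M = I − A:
  [  0.80   -0.10   -0.19   -0.05]
  [ -0.09    0.96   -0.09   -0.18]
  [ -0.10   -0.02    0.95   -0.01]
  [ -0.05   -0.13   -0.12    0.86]
Leontief inverse L = M⁻¹:
  [  1.3112    0.1579    0.2914    0.1127]
  [  0.1588    1.0942    0.1658    0.2402]
  [  0.1426    0.0416    1.0888    0.0297]
  [  0.1201    0.1804    0.1939    1.2098]
Total output x = L · d:
  x_0 = 1.3112·88 + 0.1579·30 + 0.2914·45 + 0.1127·50 = 138.8751
  x_1 = 0.1588·88 + 1.0942·30 + 0.1658·45 + 0.2402·50 = 66.2708
  x_2 = 0.1426·88 + 0.0416·30 + 1.0888·45 + 0.0297·50 = 64.2789
  x_3 = 0.1201·88 + 0.1804·30 + 0.1939·45 + 1.2098·50 = 85.2005

L[0,1] = 0.1579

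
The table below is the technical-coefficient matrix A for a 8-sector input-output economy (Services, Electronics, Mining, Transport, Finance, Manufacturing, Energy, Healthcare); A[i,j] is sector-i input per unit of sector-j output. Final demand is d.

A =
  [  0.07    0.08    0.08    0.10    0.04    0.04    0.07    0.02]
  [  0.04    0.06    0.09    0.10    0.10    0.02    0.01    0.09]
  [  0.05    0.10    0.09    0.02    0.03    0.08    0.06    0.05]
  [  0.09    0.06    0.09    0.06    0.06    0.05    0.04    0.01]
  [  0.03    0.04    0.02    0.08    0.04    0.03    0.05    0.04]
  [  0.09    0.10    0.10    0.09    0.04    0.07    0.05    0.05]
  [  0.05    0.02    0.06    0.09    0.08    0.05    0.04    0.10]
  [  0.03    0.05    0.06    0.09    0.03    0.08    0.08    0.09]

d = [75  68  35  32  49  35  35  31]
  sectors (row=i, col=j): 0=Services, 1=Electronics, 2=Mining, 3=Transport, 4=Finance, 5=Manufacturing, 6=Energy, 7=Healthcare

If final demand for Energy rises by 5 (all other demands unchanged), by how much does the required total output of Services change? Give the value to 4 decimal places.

Form M = I − A:
  [  0.93   -0.08   -0.08   -0.10   -0.04   -0.04   -0.07   -0.02]
  [ -0.04    0.94   -0.09   -0.10   -0.10   -0.02   -0.01   -0.09]
  [ -0.05   -0.10    0.91   -0.02   -0.03   -0.08   -0.06   -0.05]
  [ -0.09   -0.06   -0.09    0.94   -0.06   -0.05   -0.04   -0.01]
  [ -0.03   -0.04   -0.02   -0.08    0.96   -0.03   -0.05   -0.04]
  [ -0.09   -0.10   -0.10   -0.09   -0.04    0.93   -0.05   -0.05]
  [ -0.05   -0.02   -0.06   -0.09   -0.08   -0.05    0.96   -0.10]
  [ -0.03   -0.05   -0.06   -0.09   -0.03   -0.08   -0.08    0.91]
Leontief inverse L = M⁻¹:
  [  1.1266    0.1431    0.1545    0.1727    0.0931    0.0895    0.1159    0.0710]
  [  0.0929    1.1224    0.1603    0.1713    0.1488    0.0712    0.0588    0.1406]
  [  0.1029    0.1636    1.1633    0.0927    0.0810    0.1304    0.1056    0.1057]
  [  0.1416    0.1201    0.1577    1.1265    0.1064    0.0955    0.0835    0.0551]
  [  0.0670    0.0791    0.0672    0.1292    1.0745    0.0627    0.0807    0.0740]
  [  0.1569    0.1776    0.1897    0.1773    0.1015    1.1303    0.1060    0.1116]
  [  0.1033    0.0801    0.1286    0.1613    0.1264    0.1014    1.0891    0.1498]
  [  0.0881    0.1143    0.1364    0.1667    0.0826    0.1352    0.1300    1.1468]
Total output x = L · d:
  x_0 = 1.1266·75 + 0.1431·68 + 0.1545·35 + 0.1727·32 + 0.0931·49 + 0.0895·35 + 0.1159·35 + 0.0710·31 = 119.1117
  x_1 = 0.0929·75 + 1.1224·68 + 0.1603·35 + 0.1713·32 + 0.1488·49 + 0.0712·35 + 0.0588·35 + 0.1406·31 = 110.5754
  x_2 = 0.1029·75 + 0.1636·68 + 1.1633·35 + 0.0927·32 + 0.0810·49 + 0.1304·35 + 0.1056·35 + 0.1057·31 = 78.0313
  x_3 = 0.1416·75 + 0.1201·68 + 0.1577·35 + 1.1265·32 + 0.1064·49 + 0.0955·35 + 0.0835·35 + 0.0551·31 = 73.5422
  x_4 = 0.0670·75 + 0.0791·68 + 0.0672·35 + 0.1292·32 + 1.0745·49 + 0.0627·35 + 0.0807·35 + 0.0740·31 = 76.8531
  x_5 = 0.1569·75 + 0.1776·68 + 0.1897·35 + 0.1773·32 + 0.1015·49 + 1.1303·35 + 0.1060·35 + 0.1116·31 = 87.8604
  x_6 = 0.1033·75 + 0.0801·68 + 0.1286·35 + 0.1613·32 + 0.1264·49 + 0.1014·35 + 1.0891·35 + 0.1498·31 = 75.3604
  x_7 = 0.0881·75 + 0.1143·68 + 0.1364·35 + 0.1667·32 + 0.0826·49 + 0.1352·35 + 0.1300·35 + 1.1468·31 = 73.3693
Δx_0 = L[0,6] · Δd_6 = 0.1159 · 5 = 0.5796

0.5796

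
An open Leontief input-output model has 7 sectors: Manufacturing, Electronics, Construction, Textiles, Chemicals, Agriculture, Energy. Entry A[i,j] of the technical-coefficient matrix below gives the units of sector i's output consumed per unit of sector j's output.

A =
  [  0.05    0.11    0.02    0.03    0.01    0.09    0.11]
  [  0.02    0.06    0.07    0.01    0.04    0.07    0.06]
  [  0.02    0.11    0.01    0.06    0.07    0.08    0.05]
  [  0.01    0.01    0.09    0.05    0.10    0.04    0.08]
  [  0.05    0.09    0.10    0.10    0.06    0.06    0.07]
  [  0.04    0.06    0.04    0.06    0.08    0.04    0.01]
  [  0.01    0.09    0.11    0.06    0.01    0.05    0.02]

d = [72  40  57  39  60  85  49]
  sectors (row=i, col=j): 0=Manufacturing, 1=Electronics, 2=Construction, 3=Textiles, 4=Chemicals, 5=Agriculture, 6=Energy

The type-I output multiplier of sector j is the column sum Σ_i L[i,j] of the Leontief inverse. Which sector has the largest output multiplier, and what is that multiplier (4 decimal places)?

Electronics (1.8571)

Form M = I − A:
  [  0.95   -0.11   -0.02   -0.03   -0.01   -0.09   -0.11]
  [ -0.02    0.94   -0.07   -0.01   -0.04   -0.07   -0.06]
  [ -0.02   -0.11    0.99   -0.06   -0.07   -0.08   -0.05]
  [ -0.01   -0.01   -0.09    0.95   -0.10   -0.04   -0.08]
  [ -0.05   -0.09   -0.10   -0.10    0.94   -0.06   -0.07]
  [ -0.04   -0.06   -0.04   -0.06   -0.08    0.96   -0.01]
  [ -0.01   -0.09   -0.11   -0.06   -0.01   -0.05    0.98]
Leontief inverse L = M⁻¹:
  [  1.0671    0.1588    0.0636    0.0609    0.0419    0.1295    0.1420]
  [  0.0346    1.1016    0.1027    0.0383    0.0686    0.1025    0.0856]
  [  0.0379    0.1546    1.0551    0.0934    0.1064    0.1177    0.0840]
  [  0.0272    0.0592    0.1332    1.0889    0.1364    0.0777    0.1129]
  [  0.0723    0.1527    0.1550    0.1449    1.1089    0.1123    0.1176]
  [  0.0562    0.0997    0.0758    0.0899    0.1119    1.0735    0.0426]
  [  0.0236    0.1304    0.1421    0.0874    0.0440    0.0846    1.0494]
Total output x = L · d:
  x_0 = 1.0671·72 + 0.1588·40 + 0.0636·57 + 0.0609·39 + 0.0419·60 + 0.1295·85 + 0.1420·49 = 109.6609
  x_1 = 0.0346·72 + 1.1016·40 + 0.1027·57 + 0.0383·39 + 0.0686·60 + 0.1025·85 + 0.0856·49 = 70.9186
  x_2 = 0.0379·72 + 0.1546·40 + 1.0551·57 + 0.0934·39 + 0.1064·60 + 0.1177·85 + 0.0840·49 = 93.1993
  x_3 = 0.0272·72 + 0.0592·40 + 0.1332·57 + 1.0889·39 + 0.1364·60 + 0.0777·85 + 0.1129·49 = 74.7036
  x_4 = 0.0723·72 + 0.1527·40 + 0.1550·57 + 0.1449·39 + 1.1089·60 + 0.1123·85 + 0.1176·49 = 107.6460
  x_5 = 0.0562·72 + 0.0997·40 + 0.0758·57 + 0.0899·39 + 0.1119·60 + 1.0735·85 + 0.0426·49 = 115.8960
  x_6 = 0.0236·72 + 0.1304·40 + 0.1421·57 + 0.0874·39 + 0.0440·60 + 0.0846·85 + 1.0494·49 = 79.6782
Output multipliers (column sums of L):
  Manufacturing: 1.3188
  Electronics: 1.8571
  Construction: 1.7274
  Textiles: 1.6037
  Chemicals: 1.6180
  Agriculture: 1.6977
  Energy: 1.6341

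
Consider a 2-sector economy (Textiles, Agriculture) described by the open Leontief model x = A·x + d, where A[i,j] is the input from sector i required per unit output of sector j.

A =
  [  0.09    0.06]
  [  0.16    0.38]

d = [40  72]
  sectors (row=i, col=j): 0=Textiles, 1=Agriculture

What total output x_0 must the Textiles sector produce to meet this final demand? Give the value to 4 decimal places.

Form M = I − A:
  [  0.91   -0.06]
  [ -0.16    0.62]
Leontief inverse L = M⁻¹:
  [  1.1179    0.1082]
  [  0.2885    1.6408]
Total output x = L · d:
  x_0 = 1.1179·40 + 0.1082·72 = 52.5063
  x_1 = 0.2885·40 + 1.6408·72 = 129.6790

52.5063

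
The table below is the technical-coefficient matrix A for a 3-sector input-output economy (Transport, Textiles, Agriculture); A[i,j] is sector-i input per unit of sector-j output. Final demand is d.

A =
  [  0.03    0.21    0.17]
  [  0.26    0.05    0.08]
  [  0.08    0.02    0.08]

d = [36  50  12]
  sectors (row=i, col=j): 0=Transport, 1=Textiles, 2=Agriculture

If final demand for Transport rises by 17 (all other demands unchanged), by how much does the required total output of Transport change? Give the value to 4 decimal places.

Form M = I − A:
  [  0.97   -0.21   -0.17]
  [ -0.26    0.95   -0.08]
  [ -0.08   -0.02    0.92]
Leontief inverse L = M⁻¹:
  [  1.1172    0.2518    0.2283]
  [  0.3145    1.1254    0.1560]
  [  0.1040    0.0464    1.1102]
Total output x = L · d:
  x_0 = 1.1172·36 + 0.2518·50 + 0.2283·12 = 55.5499
  x_1 = 0.3145·36 + 1.1254·50 + 0.1560·12 = 69.4670
  x_2 = 0.1040·36 + 0.0464·50 + 1.1102·12 = 19.3841
Δx_0 = L[0,0] · Δd_0 = 1.1172 · 17 = 18.9932

18.9932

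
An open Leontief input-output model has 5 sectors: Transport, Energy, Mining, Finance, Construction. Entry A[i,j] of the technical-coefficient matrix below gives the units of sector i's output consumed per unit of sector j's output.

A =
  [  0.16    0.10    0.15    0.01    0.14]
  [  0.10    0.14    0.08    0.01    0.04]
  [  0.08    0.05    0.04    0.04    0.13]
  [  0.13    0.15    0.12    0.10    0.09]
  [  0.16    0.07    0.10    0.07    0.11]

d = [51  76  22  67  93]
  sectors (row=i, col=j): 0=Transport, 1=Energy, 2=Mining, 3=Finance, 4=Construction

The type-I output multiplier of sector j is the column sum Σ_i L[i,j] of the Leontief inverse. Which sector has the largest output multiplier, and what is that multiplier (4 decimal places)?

Form M = I − A:
  [  0.84   -0.10   -0.15   -0.01   -0.14]
  [ -0.10    0.86   -0.08   -0.01   -0.04]
  [ -0.08   -0.05    0.96   -0.04   -0.13]
  [ -0.13   -0.15   -0.12    0.90   -0.09]
  [ -0.16   -0.07   -0.10   -0.07    0.89]
Leontief inverse L = M⁻¹:
  [  1.2930    0.1938    0.2505    0.0474    0.2535]
  [  0.1824    1.2063    0.1439    0.0301    0.1070]
  [  0.1672    0.1119    1.1064    0.0678    0.1998]
  [  0.2681    0.2602    0.2276    1.1429    0.2027]
  [  0.2867    0.1628    0.1986    0.1084    1.2160]
Total output x = L · d:
  x_0 = 1.2930·51 + 0.1938·76 + 0.2505·22 + 0.0474·67 + 0.2535·93 = 112.9333
  x_1 = 0.1824·51 + 1.2063·76 + 0.1439·22 + 0.0301·67 + 0.1070·93 = 116.1165
  x_2 = 0.1672·51 + 0.1119·76 + 1.1064·22 + 0.0678·67 + 0.1998·93 = 64.4974
  x_3 = 0.2681·51 + 0.2602·76 + 0.2276·22 + 1.1429·67 + 0.2027·93 = 133.8801
  x_4 = 0.2867·51 + 0.1628·76 + 0.1986·22 + 0.1084·67 + 1.2160·93 = 151.7066
Output multipliers (column sums of L):
  Transport: 2.1974
  Energy: 1.9350
  Mining: 1.9270
  Finance: 1.3966
  Construction: 1.9789

Transport (2.1974)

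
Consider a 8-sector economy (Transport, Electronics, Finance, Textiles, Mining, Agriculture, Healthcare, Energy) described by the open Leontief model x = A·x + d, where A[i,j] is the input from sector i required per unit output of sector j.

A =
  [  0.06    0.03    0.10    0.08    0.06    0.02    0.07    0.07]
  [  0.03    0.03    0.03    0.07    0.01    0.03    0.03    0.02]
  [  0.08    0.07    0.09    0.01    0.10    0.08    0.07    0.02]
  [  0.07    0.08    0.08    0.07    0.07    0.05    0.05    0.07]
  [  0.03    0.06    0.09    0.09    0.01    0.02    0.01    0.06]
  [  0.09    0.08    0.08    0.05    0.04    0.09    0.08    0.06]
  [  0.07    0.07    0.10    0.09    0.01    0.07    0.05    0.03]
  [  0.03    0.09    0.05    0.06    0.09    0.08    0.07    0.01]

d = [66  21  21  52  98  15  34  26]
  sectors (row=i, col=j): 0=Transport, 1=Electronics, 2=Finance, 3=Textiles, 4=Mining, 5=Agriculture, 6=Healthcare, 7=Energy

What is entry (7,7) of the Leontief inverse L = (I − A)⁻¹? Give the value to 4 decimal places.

Form M = I − A:
  [  0.94   -0.03   -0.10   -0.08   -0.06   -0.02   -0.07   -0.07]
  [ -0.03    0.97   -0.03   -0.07   -0.01   -0.03   -0.03   -0.02]
  [ -0.08   -0.07    0.91   -0.01   -0.10   -0.08   -0.07   -0.02]
  [ -0.07   -0.08   -0.08    0.93   -0.07   -0.05   -0.05   -0.07]
  [ -0.03   -0.06   -0.09   -0.09    0.99   -0.02   -0.01   -0.06]
  [ -0.09   -0.08   -0.08   -0.05   -0.04    0.91   -0.08   -0.06]
  [ -0.07   -0.07   -0.10   -0.09   -0.01   -0.07    0.95   -0.03]
  [ -0.03   -0.09   -0.05   -0.06   -0.09   -0.08   -0.07    0.99]
Leontief inverse L = M⁻¹:
  [  1.1145    0.0898    0.1738    0.1376    0.1097    0.0715    0.1202    0.1085]
  [  0.0590    1.0605    0.0671    0.1001    0.0347    0.0564    0.0562    0.0413]
  [  0.1369    0.1285    1.1669    0.0707    0.1446    0.1316    0.1210    0.0612]
  [  0.1274    0.1426    0.1569    1.1331    0.1205    0.1040    0.1034    0.1119]
  [  0.0707    0.1047    0.1419    0.1306    1.0499    0.0592    0.0484    0.0879]
  [  0.1542    0.1467    0.1635    0.1172    0.0930    1.1500    0.1398    0.1050]
  [  0.1276    0.1283    0.1727    0.1460    0.0592    0.1225    1.1026    0.0699]
  [  0.0817    0.1447    0.1181    0.1172    0.1282    0.1272    0.1148    1.0484]
Total output x = L · d:
  x_0 = 1.1145·66 + 0.0898·21 + 0.1738·21 + 0.1376·52 + 0.1097·98 + 0.0715·15 + 0.1202·34 + 0.1085·26 = 104.9760
  x_1 = 0.0590·66 + 1.0605·21 + 0.0671·21 + 0.1001·52 + 0.0347·98 + 0.0564·15 + 0.0562·34 + 0.0413·26 = 40.0152
  x_2 = 0.1369·66 + 0.1285·21 + 1.1669·21 + 0.0707·52 + 0.1446·98 + 0.1316·15 + 0.1210·34 + 0.0612·26 = 61.7592
  x_3 = 0.1274·66 + 0.1426·21 + 0.1569·21 + 1.1331·52 + 0.1205·98 + 0.1040·15 + 0.1034·34 + 0.1119·26 = 93.4140
  x_4 = 0.0707·66 + 0.1047·21 + 0.1419·21 + 0.1306·52 + 1.0499·98 + 0.0592·15 + 0.0484·34 + 0.0879·26 = 124.3432
  x_5 = 0.1542·66 + 0.1467·21 + 0.1635·21 + 0.1172·52 + 0.0930·98 + 1.1500·15 + 0.1398·34 + 0.1050·26 = 56.6323
  x_6 = 0.1276·66 + 0.1283·21 + 0.1727·21 + 0.1460·52 + 0.0592·98 + 0.1225·15 + 1.1026·34 + 0.0699·26 = 69.2837
  x_7 = 0.0817·66 + 0.1447·21 + 0.1181·21 + 0.1172·52 + 0.1282·98 + 0.1272·15 + 0.1148·34 + 1.0484·26 = 62.6412

L[7,7] = 1.0484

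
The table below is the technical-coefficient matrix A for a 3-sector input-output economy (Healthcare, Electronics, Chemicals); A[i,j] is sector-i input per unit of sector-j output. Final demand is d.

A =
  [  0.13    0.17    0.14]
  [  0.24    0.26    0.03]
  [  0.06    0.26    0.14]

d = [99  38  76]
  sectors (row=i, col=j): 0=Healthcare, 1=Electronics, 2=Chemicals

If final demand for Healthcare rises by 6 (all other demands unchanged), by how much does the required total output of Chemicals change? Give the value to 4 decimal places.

1.2905

Form M = I − A:
  [  0.87   -0.17   -0.14]
  [ -0.24    0.74   -0.03]
  [ -0.06   -0.26    0.86]
Leontief inverse L = M⁻¹:
  [  1.2660    0.3677    0.2189]
  [  0.4193    1.4899    0.1202]
  [  0.2151    0.4761    1.2144]
Total output x = L · d:
  x_0 = 1.2660·99 + 0.3677·38 + 0.2189·76 = 155.9432
  x_1 = 0.4193·99 + 1.4899·38 + 0.1202·76 = 107.2659
  x_2 = 0.2151·99 + 0.4761·38 + 1.2144·76 = 131.6811
Δx_2 = L[2,0] · Δd_0 = 0.2151 · 6 = 1.2905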